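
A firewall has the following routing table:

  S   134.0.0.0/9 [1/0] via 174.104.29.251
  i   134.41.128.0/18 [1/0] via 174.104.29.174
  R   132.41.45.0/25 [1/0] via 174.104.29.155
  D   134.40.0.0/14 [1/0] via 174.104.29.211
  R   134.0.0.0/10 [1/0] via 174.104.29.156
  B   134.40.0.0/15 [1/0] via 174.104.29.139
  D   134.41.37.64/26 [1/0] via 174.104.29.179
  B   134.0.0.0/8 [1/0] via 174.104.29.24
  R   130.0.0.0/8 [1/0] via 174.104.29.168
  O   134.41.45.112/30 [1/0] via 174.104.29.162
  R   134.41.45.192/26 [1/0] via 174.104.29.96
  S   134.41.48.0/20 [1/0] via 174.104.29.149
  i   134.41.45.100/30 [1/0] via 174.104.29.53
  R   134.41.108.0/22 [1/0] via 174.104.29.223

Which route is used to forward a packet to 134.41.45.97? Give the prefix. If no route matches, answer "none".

Entries matching 134.41.45.97:
  134.0.0.0/8 (134.0.0.0 - 134.255.255.255)
  134.0.0.0/9 (134.0.0.0 - 134.127.255.255)
  134.0.0.0/10 (134.0.0.0 - 134.63.255.255)
  134.40.0.0/14 (134.40.0.0 - 134.43.255.255)
  134.40.0.0/15 (134.40.0.0 - 134.41.255.255)
Most specific is 134.40.0.0/15.

134.40.0.0/15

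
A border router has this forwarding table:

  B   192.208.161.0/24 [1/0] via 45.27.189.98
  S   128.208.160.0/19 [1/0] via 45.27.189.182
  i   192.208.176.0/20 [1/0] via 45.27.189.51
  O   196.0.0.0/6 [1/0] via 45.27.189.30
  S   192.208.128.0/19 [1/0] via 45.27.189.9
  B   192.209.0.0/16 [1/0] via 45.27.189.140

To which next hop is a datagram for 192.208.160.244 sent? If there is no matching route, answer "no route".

no route

No entry's prefix contains 192.208.160.244; there is no default route.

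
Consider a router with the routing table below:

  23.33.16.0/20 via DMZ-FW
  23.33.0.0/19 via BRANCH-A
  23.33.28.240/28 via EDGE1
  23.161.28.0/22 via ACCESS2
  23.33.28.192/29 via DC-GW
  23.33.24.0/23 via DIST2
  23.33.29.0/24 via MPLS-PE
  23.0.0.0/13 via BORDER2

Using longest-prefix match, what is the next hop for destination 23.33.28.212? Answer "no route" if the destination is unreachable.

Routes whose prefix contains 23.33.28.212:
  23.33.0.0/19 (23.33.0.0 - 23.33.31.255) -> BRANCH-A
  23.33.16.0/20 (23.33.16.0 - 23.33.31.255) -> DMZ-FW
More-specific entries that do NOT match:
  23.33.28.192/29 (23.33.28.192 - 23.33.28.199) does not contain 23.33.28.212
  23.33.28.240/28 (23.33.28.240 - 23.33.28.255) does not contain 23.33.28.212
  23.33.29.0/24 (23.33.29.0 - 23.33.29.255) does not contain 23.33.28.212
  23.33.24.0/23 (23.33.24.0 - 23.33.25.255) does not contain 23.33.28.212
  23.161.28.0/22 (23.161.28.0 - 23.161.31.255) does not contain 23.33.28.212
Longest matching prefix is /20 -> next hop DMZ-FW.

DMZ-FW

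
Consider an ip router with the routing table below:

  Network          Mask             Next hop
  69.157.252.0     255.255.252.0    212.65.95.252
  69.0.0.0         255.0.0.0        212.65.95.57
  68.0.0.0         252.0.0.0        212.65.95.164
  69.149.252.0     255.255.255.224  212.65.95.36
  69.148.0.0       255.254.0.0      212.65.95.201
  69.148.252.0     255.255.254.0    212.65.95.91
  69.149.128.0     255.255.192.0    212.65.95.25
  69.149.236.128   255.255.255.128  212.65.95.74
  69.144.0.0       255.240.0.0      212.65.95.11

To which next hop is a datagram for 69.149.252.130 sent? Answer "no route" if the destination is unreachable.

212.65.95.201

Routes whose prefix contains 69.149.252.130:
  68.0.0.0/6 (68.0.0.0 - 71.255.255.255) -> 212.65.95.164
  69.0.0.0/8 (69.0.0.0 - 69.255.255.255) -> 212.65.95.57
  69.144.0.0/12 (69.144.0.0 - 69.159.255.255) -> 212.65.95.11
  69.148.0.0/15 (69.148.0.0 - 69.149.255.255) -> 212.65.95.201
More-specific entries that do NOT match:
  69.149.252.0/27 (69.149.252.0 - 69.149.252.31) does not contain 69.149.252.130
  69.149.236.128/25 (69.149.236.128 - 69.149.236.255) does not contain 69.149.252.130
  69.148.252.0/23 (69.148.252.0 - 69.148.253.255) does not contain 69.149.252.130
  69.157.252.0/22 (69.157.252.0 - 69.157.255.255) does not contain 69.149.252.130
  69.149.128.0/18 (69.149.128.0 - 69.149.191.255) does not contain 69.149.252.130
Longest matching prefix is /15 -> next hop 212.65.95.201.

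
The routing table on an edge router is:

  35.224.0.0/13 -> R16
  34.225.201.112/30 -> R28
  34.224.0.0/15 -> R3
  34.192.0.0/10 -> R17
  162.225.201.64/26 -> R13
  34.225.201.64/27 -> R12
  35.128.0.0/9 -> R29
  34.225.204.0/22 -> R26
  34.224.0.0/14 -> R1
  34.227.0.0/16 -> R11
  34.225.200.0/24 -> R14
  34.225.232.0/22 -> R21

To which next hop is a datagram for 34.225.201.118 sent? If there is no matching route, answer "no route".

Routes whose prefix contains 34.225.201.118:
  34.192.0.0/10 (34.192.0.0 - 34.255.255.255) -> R17
  34.224.0.0/14 (34.224.0.0 - 34.227.255.255) -> R1
  34.224.0.0/15 (34.224.0.0 - 34.225.255.255) -> R3
More-specific entries that do NOT match:
  34.225.201.112/30 (34.225.201.112 - 34.225.201.115) does not contain 34.225.201.118
  34.225.201.64/27 (34.225.201.64 - 34.225.201.95) does not contain 34.225.201.118
  162.225.201.64/26 (162.225.201.64 - 162.225.201.127) does not contain 34.225.201.118
  34.225.200.0/24 (34.225.200.0 - 34.225.200.255) does not contain 34.225.201.118
  34.225.204.0/22 (34.225.204.0 - 34.225.207.255) does not contain 34.225.201.118
  34.225.232.0/22 (34.225.232.0 - 34.225.235.255) does not contain 34.225.201.118
  34.227.0.0/16 (34.227.0.0 - 34.227.255.255) does not contain 34.225.201.118
Longest matching prefix is /15 -> next hop R3.

R3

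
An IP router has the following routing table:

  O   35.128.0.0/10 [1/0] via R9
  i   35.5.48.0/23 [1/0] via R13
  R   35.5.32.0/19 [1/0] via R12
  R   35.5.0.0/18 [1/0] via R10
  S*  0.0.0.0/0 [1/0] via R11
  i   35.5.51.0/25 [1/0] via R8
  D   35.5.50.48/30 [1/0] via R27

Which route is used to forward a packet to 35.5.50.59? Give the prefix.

Entries matching 35.5.50.59:
  0.0.0.0/0 (default, matches everything)
  35.5.0.0/18 (35.5.0.0 - 35.5.63.255)
  35.5.32.0/19 (35.5.32.0 - 35.5.63.255)
Most specific is 35.5.32.0/19.

35.5.32.0/19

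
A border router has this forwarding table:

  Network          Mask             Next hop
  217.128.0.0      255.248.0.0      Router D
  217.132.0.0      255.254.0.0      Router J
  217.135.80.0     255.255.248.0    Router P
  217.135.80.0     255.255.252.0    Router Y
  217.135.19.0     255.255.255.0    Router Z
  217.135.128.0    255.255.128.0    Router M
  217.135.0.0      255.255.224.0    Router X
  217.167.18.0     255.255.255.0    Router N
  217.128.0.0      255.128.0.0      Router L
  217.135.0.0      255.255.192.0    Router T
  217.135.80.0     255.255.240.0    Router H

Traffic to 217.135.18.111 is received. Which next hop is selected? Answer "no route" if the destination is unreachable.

Router X

Routes whose prefix contains 217.135.18.111:
  217.128.0.0/9 (217.128.0.0 - 217.255.255.255) -> Router L
  217.128.0.0/13 (217.128.0.0 - 217.135.255.255) -> Router D
  217.135.0.0/18 (217.135.0.0 - 217.135.63.255) -> Router T
  217.135.0.0/19 (217.135.0.0 - 217.135.31.255) -> Router X
More-specific entries that do NOT match:
  217.135.19.0/24 (217.135.19.0 - 217.135.19.255) does not contain 217.135.18.111
  217.167.18.0/24 (217.167.18.0 - 217.167.18.255) does not contain 217.135.18.111
  217.135.80.0/22 (217.135.80.0 - 217.135.83.255) does not contain 217.135.18.111
  217.135.80.0/21 (217.135.80.0 - 217.135.87.255) does not contain 217.135.18.111
  217.135.80.0/20 (217.135.80.0 - 217.135.95.255) does not contain 217.135.18.111
Longest matching prefix is /19 -> next hop Router X.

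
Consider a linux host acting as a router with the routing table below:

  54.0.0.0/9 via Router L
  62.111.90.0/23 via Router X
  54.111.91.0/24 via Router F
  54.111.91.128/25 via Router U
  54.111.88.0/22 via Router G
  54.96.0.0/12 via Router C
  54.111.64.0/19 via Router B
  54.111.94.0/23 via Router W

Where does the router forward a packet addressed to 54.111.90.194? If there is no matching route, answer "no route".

Router G

Routes whose prefix contains 54.111.90.194:
  54.0.0.0/9 (54.0.0.0 - 54.127.255.255) -> Router L
  54.96.0.0/12 (54.96.0.0 - 54.111.255.255) -> Router C
  54.111.64.0/19 (54.111.64.0 - 54.111.95.255) -> Router B
  54.111.88.0/22 (54.111.88.0 - 54.111.91.255) -> Router G
More-specific entries that do NOT match:
  54.111.91.128/25 (54.111.91.128 - 54.111.91.255) does not contain 54.111.90.194
  54.111.91.0/24 (54.111.91.0 - 54.111.91.255) does not contain 54.111.90.194
  62.111.90.0/23 (62.111.90.0 - 62.111.91.255) does not contain 54.111.90.194
  54.111.94.0/23 (54.111.94.0 - 54.111.95.255) does not contain 54.111.90.194
Longest matching prefix is /22 -> next hop Router G.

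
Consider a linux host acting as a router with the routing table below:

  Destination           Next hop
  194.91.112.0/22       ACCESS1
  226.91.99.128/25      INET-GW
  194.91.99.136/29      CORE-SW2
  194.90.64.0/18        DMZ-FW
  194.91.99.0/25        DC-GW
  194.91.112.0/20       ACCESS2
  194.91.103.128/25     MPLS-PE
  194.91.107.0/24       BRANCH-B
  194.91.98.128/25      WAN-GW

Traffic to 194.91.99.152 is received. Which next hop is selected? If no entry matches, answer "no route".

no route

No entry's prefix contains 194.91.99.152; there is no default route.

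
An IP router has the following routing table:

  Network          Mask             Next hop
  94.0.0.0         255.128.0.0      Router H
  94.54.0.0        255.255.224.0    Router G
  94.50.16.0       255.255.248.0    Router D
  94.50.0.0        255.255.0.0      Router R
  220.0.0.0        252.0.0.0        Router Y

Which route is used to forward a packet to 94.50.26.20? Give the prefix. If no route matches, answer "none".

Entries matching 94.50.26.20:
  94.0.0.0/9 (94.0.0.0 - 94.127.255.255)
  94.50.0.0/16 (94.50.0.0 - 94.50.255.255)
Most specific is 94.50.0.0/16.

94.50.0.0/16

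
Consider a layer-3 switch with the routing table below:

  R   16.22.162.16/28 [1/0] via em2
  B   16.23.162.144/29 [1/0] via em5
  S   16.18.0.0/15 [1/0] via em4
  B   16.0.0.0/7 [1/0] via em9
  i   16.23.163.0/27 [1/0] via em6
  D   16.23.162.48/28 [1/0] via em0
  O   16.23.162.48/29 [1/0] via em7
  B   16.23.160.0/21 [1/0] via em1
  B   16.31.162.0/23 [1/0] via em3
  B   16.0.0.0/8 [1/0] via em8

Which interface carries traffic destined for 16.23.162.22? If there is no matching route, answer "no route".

Routes whose prefix contains 16.23.162.22:
  16.0.0.0/7 (16.0.0.0 - 17.255.255.255) -> em9
  16.0.0.0/8 (16.0.0.0 - 16.255.255.255) -> em8
  16.23.160.0/21 (16.23.160.0 - 16.23.167.255) -> em1
More-specific entries that do NOT match:
  16.23.162.144/29 (16.23.162.144 - 16.23.162.151) does not contain 16.23.162.22
  16.23.162.48/29 (16.23.162.48 - 16.23.162.55) does not contain 16.23.162.22
  16.22.162.16/28 (16.22.162.16 - 16.22.162.31) does not contain 16.23.162.22
  16.23.162.48/28 (16.23.162.48 - 16.23.162.63) does not contain 16.23.162.22
  16.23.163.0/27 (16.23.163.0 - 16.23.163.31) does not contain 16.23.162.22
  16.31.162.0/23 (16.31.162.0 - 16.31.163.255) does not contain 16.23.162.22
Longest matching prefix is /21 -> interface em1.

em1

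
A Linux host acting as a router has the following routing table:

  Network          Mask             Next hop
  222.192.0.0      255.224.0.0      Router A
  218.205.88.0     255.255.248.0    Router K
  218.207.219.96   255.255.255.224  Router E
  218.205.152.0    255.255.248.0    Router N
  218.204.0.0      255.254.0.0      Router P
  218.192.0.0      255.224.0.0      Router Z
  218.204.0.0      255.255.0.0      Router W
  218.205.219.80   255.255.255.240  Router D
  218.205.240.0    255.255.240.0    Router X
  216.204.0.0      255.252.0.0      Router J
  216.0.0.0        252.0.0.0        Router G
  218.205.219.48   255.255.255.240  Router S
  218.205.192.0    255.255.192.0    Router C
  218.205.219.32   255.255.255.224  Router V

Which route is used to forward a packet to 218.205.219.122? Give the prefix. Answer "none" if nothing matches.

218.205.192.0/18

Entries matching 218.205.219.122:
  216.0.0.0/6 (216.0.0.0 - 219.255.255.255)
  218.192.0.0/11 (218.192.0.0 - 218.223.255.255)
  218.204.0.0/15 (218.204.0.0 - 218.205.255.255)
  218.205.192.0/18 (218.205.192.0 - 218.205.255.255)
Most specific is 218.205.192.0/18.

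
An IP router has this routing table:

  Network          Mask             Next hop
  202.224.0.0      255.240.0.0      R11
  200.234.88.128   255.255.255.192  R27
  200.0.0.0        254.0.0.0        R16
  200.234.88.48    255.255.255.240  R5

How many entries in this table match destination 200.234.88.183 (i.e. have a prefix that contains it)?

2

Prefixes containing 200.234.88.183:
  200.0.0.0/7 (200.0.0.0 - 201.255.255.255)
  200.234.88.128/26 (200.234.88.128 - 200.234.88.191)
Total matching entries: 2.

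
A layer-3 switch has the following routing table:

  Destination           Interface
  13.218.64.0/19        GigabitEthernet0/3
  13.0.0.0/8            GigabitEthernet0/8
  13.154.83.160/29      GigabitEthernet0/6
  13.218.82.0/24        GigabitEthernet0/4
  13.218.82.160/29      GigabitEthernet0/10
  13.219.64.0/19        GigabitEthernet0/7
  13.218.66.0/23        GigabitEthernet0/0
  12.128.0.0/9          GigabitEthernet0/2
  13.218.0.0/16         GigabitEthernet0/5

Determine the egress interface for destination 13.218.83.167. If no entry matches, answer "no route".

Routes whose prefix contains 13.218.83.167:
  13.0.0.0/8 (13.0.0.0 - 13.255.255.255) -> GigabitEthernet0/8
  13.218.0.0/16 (13.218.0.0 - 13.218.255.255) -> GigabitEthernet0/5
  13.218.64.0/19 (13.218.64.0 - 13.218.95.255) -> GigabitEthernet0/3
More-specific entries that do NOT match:
  13.154.83.160/29 (13.154.83.160 - 13.154.83.167) does not contain 13.218.83.167
  13.218.82.160/29 (13.218.82.160 - 13.218.82.167) does not contain 13.218.83.167
  13.218.82.0/24 (13.218.82.0 - 13.218.82.255) does not contain 13.218.83.167
  13.218.66.0/23 (13.218.66.0 - 13.218.67.255) does not contain 13.218.83.167
Longest matching prefix is /19 -> interface GigabitEthernet0/3.

GigabitEthernet0/3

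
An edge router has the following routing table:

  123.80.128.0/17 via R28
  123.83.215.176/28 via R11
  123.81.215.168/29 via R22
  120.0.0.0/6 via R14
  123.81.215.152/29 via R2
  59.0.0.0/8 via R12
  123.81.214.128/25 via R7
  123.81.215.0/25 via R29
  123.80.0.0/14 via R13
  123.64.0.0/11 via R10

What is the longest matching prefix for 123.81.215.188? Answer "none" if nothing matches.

123.80.0.0/14

Entries matching 123.81.215.188:
  120.0.0.0/6 (120.0.0.0 - 123.255.255.255)
  123.64.0.0/11 (123.64.0.0 - 123.95.255.255)
  123.80.0.0/14 (123.80.0.0 - 123.83.255.255)
Most specific is 123.80.0.0/14.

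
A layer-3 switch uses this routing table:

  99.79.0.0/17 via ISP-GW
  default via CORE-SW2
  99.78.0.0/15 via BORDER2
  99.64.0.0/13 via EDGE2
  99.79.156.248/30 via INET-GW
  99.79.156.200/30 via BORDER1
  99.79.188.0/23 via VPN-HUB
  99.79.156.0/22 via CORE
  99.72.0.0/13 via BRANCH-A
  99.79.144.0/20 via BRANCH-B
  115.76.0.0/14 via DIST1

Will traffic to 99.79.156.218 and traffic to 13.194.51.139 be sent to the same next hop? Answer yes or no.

no

99.79.156.218: longest match 99.79.156.0/22 -> CORE
13.194.51.139: longest match 0.0.0.0/0 -> CORE-SW2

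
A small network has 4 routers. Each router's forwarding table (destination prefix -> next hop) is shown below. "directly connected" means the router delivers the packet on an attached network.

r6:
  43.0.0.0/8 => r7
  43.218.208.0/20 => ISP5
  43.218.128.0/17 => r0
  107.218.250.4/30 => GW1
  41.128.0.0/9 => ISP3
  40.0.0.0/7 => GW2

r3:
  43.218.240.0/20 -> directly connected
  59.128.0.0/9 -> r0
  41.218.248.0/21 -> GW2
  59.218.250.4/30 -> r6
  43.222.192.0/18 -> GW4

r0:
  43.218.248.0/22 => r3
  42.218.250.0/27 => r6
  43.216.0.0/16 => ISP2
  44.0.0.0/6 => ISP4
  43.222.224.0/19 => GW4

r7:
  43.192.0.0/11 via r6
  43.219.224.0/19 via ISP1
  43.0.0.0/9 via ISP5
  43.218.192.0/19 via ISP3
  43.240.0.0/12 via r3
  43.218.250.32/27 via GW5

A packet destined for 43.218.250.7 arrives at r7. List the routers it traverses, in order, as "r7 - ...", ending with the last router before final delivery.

r7 - r6 - r0 - r3

At r7: longest match for 43.218.250.7 is 43.192.0.0/11 -> r6
At r6: longest match for 43.218.250.7 is 43.218.128.0/17 -> r0
At r0: longest match for 43.218.250.7 is 43.218.248.0/22 -> r3
At r3: longest match for 43.218.250.7 is 43.218.240.0/20 -> directly connected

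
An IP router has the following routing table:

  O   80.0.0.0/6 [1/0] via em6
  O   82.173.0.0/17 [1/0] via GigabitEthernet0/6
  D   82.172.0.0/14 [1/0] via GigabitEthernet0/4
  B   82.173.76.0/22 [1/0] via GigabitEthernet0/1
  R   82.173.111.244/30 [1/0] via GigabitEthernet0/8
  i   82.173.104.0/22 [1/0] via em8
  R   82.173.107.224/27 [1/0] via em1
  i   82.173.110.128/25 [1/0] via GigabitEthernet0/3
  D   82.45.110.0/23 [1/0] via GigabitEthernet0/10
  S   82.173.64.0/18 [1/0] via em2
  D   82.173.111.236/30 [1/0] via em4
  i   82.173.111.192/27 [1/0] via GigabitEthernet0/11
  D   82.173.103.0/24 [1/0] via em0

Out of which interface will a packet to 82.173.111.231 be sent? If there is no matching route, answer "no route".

Routes whose prefix contains 82.173.111.231:
  80.0.0.0/6 (80.0.0.0 - 83.255.255.255) -> em6
  82.172.0.0/14 (82.172.0.0 - 82.175.255.255) -> GigabitEthernet0/4
  82.173.0.0/17 (82.173.0.0 - 82.173.127.255) -> GigabitEthernet0/6
  82.173.64.0/18 (82.173.64.0 - 82.173.127.255) -> em2
More-specific entries that do NOT match:
  82.173.111.244/30 (82.173.111.244 - 82.173.111.247) does not contain 82.173.111.231
  82.173.111.236/30 (82.173.111.236 - 82.173.111.239) does not contain 82.173.111.231
  82.173.107.224/27 (82.173.107.224 - 82.173.107.255) does not contain 82.173.111.231
  82.173.111.192/27 (82.173.111.192 - 82.173.111.223) does not contain 82.173.111.231
  82.173.110.128/25 (82.173.110.128 - 82.173.110.255) does not contain 82.173.111.231
  82.173.103.0/24 (82.173.103.0 - 82.173.103.255) does not contain 82.173.111.231
  82.45.110.0/23 (82.45.110.0 - 82.45.111.255) does not contain 82.173.111.231
  82.173.76.0/22 (82.173.76.0 - 82.173.79.255) does not contain 82.173.111.231
  82.173.104.0/22 (82.173.104.0 - 82.173.107.255) does not contain 82.173.111.231
Longest matching prefix is /18 -> interface em2.

em2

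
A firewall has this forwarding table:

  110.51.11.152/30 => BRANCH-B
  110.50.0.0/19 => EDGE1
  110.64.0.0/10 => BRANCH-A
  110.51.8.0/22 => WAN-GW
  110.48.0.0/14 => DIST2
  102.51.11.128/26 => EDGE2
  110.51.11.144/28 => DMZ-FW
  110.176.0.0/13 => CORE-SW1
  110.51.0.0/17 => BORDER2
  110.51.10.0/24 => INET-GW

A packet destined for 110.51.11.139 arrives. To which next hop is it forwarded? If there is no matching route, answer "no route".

Routes whose prefix contains 110.51.11.139:
  110.48.0.0/14 (110.48.0.0 - 110.51.255.255) -> DIST2
  110.51.0.0/17 (110.51.0.0 - 110.51.127.255) -> BORDER2
  110.51.8.0/22 (110.51.8.0 - 110.51.11.255) -> WAN-GW
More-specific entries that do NOT match:
  110.51.11.152/30 (110.51.11.152 - 110.51.11.155) does not contain 110.51.11.139
  110.51.11.144/28 (110.51.11.144 - 110.51.11.159) does not contain 110.51.11.139
  102.51.11.128/26 (102.51.11.128 - 102.51.11.191) does not contain 110.51.11.139
  110.51.10.0/24 (110.51.10.0 - 110.51.10.255) does not contain 110.51.11.139
Longest matching prefix is /22 -> next hop WAN-GW.

WAN-GW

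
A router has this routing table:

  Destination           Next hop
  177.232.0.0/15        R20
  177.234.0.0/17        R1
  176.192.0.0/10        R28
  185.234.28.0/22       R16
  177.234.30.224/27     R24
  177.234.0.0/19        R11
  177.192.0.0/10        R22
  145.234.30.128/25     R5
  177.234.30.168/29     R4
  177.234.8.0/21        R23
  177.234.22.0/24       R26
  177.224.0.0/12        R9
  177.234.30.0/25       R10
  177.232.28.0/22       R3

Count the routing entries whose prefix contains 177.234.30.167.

Prefixes containing 177.234.30.167:
  177.192.0.0/10 (177.192.0.0 - 177.255.255.255)
  177.224.0.0/12 (177.224.0.0 - 177.239.255.255)
  177.234.0.0/17 (177.234.0.0 - 177.234.127.255)
  177.234.0.0/19 (177.234.0.0 - 177.234.31.255)
Total matching entries: 4.

4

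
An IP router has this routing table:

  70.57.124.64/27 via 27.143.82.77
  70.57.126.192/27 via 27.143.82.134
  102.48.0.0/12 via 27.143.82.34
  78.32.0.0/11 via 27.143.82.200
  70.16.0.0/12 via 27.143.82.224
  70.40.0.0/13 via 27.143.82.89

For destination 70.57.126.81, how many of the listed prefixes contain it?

No listed prefix contains 70.57.126.81.
Total matching entries: 0.

0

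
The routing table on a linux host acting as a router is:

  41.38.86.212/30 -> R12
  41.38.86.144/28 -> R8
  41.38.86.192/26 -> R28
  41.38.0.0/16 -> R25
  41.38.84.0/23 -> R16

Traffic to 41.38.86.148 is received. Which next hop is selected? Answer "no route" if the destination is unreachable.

Routes whose prefix contains 41.38.86.148:
  41.38.0.0/16 (41.38.0.0 - 41.38.255.255) -> R25
  41.38.86.144/28 (41.38.86.144 - 41.38.86.159) -> R8
More-specific entries that do NOT match:
  41.38.86.212/30 (41.38.86.212 - 41.38.86.215) does not contain 41.38.86.148
Longest matching prefix is /28 -> next hop R8.

R8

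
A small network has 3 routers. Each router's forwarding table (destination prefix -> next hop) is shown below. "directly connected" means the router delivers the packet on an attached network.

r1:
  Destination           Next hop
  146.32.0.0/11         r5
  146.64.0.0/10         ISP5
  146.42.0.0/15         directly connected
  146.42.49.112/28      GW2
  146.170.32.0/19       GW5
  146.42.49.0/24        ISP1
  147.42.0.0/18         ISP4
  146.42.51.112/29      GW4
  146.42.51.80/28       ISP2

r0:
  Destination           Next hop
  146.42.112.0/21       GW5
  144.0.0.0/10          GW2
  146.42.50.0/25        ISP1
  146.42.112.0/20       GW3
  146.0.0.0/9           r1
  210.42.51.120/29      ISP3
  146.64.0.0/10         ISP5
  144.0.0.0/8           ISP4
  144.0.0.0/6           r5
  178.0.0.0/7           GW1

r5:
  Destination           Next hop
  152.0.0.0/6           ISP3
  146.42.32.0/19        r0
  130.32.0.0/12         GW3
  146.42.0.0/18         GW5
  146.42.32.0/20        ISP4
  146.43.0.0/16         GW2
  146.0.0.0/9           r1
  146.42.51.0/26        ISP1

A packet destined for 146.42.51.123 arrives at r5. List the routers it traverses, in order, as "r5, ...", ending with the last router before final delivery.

r5, r0, r1

At r5: longest match for 146.42.51.123 is 146.42.32.0/19 -> r0
At r0: longest match for 146.42.51.123 is 146.0.0.0/9 -> r1
At r1: longest match for 146.42.51.123 is 146.42.0.0/15 -> directly connected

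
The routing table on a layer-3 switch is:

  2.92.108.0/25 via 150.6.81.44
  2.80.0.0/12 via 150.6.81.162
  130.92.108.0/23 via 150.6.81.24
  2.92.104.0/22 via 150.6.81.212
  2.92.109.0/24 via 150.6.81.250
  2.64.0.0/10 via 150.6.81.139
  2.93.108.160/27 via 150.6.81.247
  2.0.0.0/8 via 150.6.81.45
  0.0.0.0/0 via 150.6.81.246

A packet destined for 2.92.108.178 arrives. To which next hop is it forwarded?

150.6.81.162

Routes whose prefix contains 2.92.108.178:
  0.0.0.0/0 (default, matches everything) -> 150.6.81.246
  2.0.0.0/8 (2.0.0.0 - 2.255.255.255) -> 150.6.81.45
  2.64.0.0/10 (2.64.0.0 - 2.127.255.255) -> 150.6.81.139
  2.80.0.0/12 (2.80.0.0 - 2.95.255.255) -> 150.6.81.162
More-specific entries that do NOT match:
  2.93.108.160/27 (2.93.108.160 - 2.93.108.191) does not contain 2.92.108.178
  2.92.108.0/25 (2.92.108.0 - 2.92.108.127) does not contain 2.92.108.178
  2.92.109.0/24 (2.92.109.0 - 2.92.109.255) does not contain 2.92.108.178
  130.92.108.0/23 (130.92.108.0 - 130.92.109.255) does not contain 2.92.108.178
  2.92.104.0/22 (2.92.104.0 - 2.92.107.255) does not contain 2.92.108.178
Longest matching prefix is /12 -> next hop 150.6.81.162.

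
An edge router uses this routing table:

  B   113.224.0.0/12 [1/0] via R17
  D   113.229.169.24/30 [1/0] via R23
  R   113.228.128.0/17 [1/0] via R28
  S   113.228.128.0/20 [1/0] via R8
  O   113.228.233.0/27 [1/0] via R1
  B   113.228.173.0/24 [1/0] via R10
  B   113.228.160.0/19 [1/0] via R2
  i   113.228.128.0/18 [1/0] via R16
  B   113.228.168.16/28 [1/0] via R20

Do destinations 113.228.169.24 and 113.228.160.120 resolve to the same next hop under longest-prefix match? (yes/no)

yes

113.228.169.24: longest match 113.228.160.0/19 -> R2
113.228.160.120: longest match 113.228.160.0/19 -> R2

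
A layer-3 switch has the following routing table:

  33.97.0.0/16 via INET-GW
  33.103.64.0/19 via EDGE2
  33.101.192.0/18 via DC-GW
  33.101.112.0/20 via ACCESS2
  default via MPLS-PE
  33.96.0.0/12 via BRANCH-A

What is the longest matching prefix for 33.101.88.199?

33.96.0.0/12

Entries matching 33.101.88.199:
  0.0.0.0/0 (default, matches everything)
  33.96.0.0/12 (33.96.0.0 - 33.111.255.255)
Most specific is 33.96.0.0/12.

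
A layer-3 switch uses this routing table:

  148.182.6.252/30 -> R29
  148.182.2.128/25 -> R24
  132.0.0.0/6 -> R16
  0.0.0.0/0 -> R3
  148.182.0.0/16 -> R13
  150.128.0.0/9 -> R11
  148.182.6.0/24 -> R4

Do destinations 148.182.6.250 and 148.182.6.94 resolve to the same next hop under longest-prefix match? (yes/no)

148.182.6.250: longest match 148.182.6.0/24 -> R4
148.182.6.94: longest match 148.182.6.0/24 -> R4

yes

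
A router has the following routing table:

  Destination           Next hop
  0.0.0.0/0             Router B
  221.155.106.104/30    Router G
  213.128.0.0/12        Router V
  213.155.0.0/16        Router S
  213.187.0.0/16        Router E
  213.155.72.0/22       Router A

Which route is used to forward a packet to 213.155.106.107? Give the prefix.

Entries matching 213.155.106.107:
  0.0.0.0/0 (default, matches everything)
  213.155.0.0/16 (213.155.0.0 - 213.155.255.255)
Most specific is 213.155.0.0/16.

213.155.0.0/16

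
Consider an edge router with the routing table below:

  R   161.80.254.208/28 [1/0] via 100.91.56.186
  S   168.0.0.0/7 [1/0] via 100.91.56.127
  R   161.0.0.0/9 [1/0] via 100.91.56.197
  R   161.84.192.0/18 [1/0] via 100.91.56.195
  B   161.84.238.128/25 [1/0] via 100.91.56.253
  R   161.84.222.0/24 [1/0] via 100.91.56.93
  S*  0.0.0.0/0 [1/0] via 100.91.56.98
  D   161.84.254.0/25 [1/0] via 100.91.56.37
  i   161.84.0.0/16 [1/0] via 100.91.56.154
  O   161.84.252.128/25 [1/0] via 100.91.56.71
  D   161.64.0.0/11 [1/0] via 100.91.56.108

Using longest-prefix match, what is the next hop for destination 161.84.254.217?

Routes whose prefix contains 161.84.254.217:
  0.0.0.0/0 (default, matches everything) -> 100.91.56.98
  161.0.0.0/9 (161.0.0.0 - 161.127.255.255) -> 100.91.56.197
  161.64.0.0/11 (161.64.0.0 - 161.95.255.255) -> 100.91.56.108
  161.84.0.0/16 (161.84.0.0 - 161.84.255.255) -> 100.91.56.154
  161.84.192.0/18 (161.84.192.0 - 161.84.255.255) -> 100.91.56.195
More-specific entries that do NOT match:
  161.80.254.208/28 (161.80.254.208 - 161.80.254.223) does not contain 161.84.254.217
  161.84.238.128/25 (161.84.238.128 - 161.84.238.255) does not contain 161.84.254.217
  161.84.254.0/25 (161.84.254.0 - 161.84.254.127) does not contain 161.84.254.217
  161.84.252.128/25 (161.84.252.128 - 161.84.252.255) does not contain 161.84.254.217
  161.84.222.0/24 (161.84.222.0 - 161.84.222.255) does not contain 161.84.254.217
Longest matching prefix is /18 -> next hop 100.91.56.195.

100.91.56.195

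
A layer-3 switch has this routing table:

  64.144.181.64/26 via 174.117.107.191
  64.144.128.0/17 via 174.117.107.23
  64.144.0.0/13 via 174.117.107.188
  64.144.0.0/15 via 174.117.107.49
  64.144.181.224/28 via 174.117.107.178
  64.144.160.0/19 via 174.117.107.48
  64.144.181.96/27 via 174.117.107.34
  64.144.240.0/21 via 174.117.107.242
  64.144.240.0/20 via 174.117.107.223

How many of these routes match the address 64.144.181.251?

4

Prefixes containing 64.144.181.251:
  64.144.0.0/13 (64.144.0.0 - 64.151.255.255)
  64.144.0.0/15 (64.144.0.0 - 64.145.255.255)
  64.144.128.0/17 (64.144.128.0 - 64.144.255.255)
  64.144.160.0/19 (64.144.160.0 - 64.144.191.255)
Total matching entries: 4.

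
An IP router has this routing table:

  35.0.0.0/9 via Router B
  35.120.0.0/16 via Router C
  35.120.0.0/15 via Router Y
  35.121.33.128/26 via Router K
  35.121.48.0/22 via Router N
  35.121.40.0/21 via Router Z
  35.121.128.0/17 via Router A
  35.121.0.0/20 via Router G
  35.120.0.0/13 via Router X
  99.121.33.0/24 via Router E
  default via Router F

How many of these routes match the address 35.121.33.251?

Prefixes containing 35.121.33.251:
  0.0.0.0/0 (default, matches everything)
  35.0.0.0/9 (35.0.0.0 - 35.127.255.255)
  35.120.0.0/13 (35.120.0.0 - 35.127.255.255)
  35.120.0.0/15 (35.120.0.0 - 35.121.255.255)
Total matching entries: 4.

4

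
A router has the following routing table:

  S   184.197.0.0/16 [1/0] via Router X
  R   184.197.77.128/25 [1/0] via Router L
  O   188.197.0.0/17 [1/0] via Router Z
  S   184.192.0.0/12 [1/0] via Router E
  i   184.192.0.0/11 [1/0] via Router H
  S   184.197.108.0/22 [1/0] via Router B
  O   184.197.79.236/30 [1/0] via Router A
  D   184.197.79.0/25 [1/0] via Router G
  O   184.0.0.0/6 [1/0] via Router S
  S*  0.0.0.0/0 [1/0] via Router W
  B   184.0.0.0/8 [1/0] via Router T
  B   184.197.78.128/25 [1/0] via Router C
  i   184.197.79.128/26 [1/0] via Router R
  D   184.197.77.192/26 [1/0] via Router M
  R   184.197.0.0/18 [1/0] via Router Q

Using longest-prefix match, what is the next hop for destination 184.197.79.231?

Routes whose prefix contains 184.197.79.231:
  0.0.0.0/0 (default, matches everything) -> Router W
  184.0.0.0/6 (184.0.0.0 - 187.255.255.255) -> Router S
  184.0.0.0/8 (184.0.0.0 - 184.255.255.255) -> Router T
  184.192.0.0/11 (184.192.0.0 - 184.223.255.255) -> Router H
  184.192.0.0/12 (184.192.0.0 - 184.207.255.255) -> Router E
  184.197.0.0/16 (184.197.0.0 - 184.197.255.255) -> Router X
More-specific entries that do NOT match:
  184.197.79.236/30 (184.197.79.236 - 184.197.79.239) does not contain 184.197.79.231
  184.197.79.128/26 (184.197.79.128 - 184.197.79.191) does not contain 184.197.79.231
  184.197.77.192/26 (184.197.77.192 - 184.197.77.255) does not contain 184.197.79.231
  184.197.77.128/25 (184.197.77.128 - 184.197.77.255) does not contain 184.197.79.231
  184.197.79.0/25 (184.197.79.0 - 184.197.79.127) does not contain 184.197.79.231
  184.197.78.128/25 (184.197.78.128 - 184.197.78.255) does not contain 184.197.79.231
  184.197.108.0/22 (184.197.108.0 - 184.197.111.255) does not contain 184.197.79.231
  184.197.0.0/18 (184.197.0.0 - 184.197.63.255) does not contain 184.197.79.231
  188.197.0.0/17 (188.197.0.0 - 188.197.127.255) does not contain 184.197.79.231
Longest matching prefix is /16 -> next hop Router X.

Router X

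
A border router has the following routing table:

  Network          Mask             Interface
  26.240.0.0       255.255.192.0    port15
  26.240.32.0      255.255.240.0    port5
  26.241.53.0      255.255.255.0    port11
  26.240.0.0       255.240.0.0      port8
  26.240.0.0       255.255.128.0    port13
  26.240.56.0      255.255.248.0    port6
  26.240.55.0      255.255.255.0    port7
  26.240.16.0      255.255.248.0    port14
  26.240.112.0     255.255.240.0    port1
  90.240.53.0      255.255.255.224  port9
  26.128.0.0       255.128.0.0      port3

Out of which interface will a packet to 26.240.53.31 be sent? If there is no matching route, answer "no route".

port15

Routes whose prefix contains 26.240.53.31:
  26.128.0.0/9 (26.128.0.0 - 26.255.255.255) -> port3
  26.240.0.0/12 (26.240.0.0 - 26.255.255.255) -> port8
  26.240.0.0/17 (26.240.0.0 - 26.240.127.255) -> port13
  26.240.0.0/18 (26.240.0.0 - 26.240.63.255) -> port15
More-specific entries that do NOT match:
  90.240.53.0/27 (90.240.53.0 - 90.240.53.31) does not contain 26.240.53.31
  26.241.53.0/24 (26.241.53.0 - 26.241.53.255) does not contain 26.240.53.31
  26.240.55.0/24 (26.240.55.0 - 26.240.55.255) does not contain 26.240.53.31
  26.240.56.0/21 (26.240.56.0 - 26.240.63.255) does not contain 26.240.53.31
  26.240.16.0/21 (26.240.16.0 - 26.240.23.255) does not contain 26.240.53.31
  26.240.32.0/20 (26.240.32.0 - 26.240.47.255) does not contain 26.240.53.31
  26.240.112.0/20 (26.240.112.0 - 26.240.127.255) does not contain 26.240.53.31
Longest matching prefix is /18 -> interface port15.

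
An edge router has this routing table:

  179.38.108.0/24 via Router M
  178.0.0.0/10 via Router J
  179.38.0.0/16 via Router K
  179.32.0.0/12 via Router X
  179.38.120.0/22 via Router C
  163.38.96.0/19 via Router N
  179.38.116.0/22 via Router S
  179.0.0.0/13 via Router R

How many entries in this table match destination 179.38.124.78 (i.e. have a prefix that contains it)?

2

Prefixes containing 179.38.124.78:
  179.32.0.0/12 (179.32.0.0 - 179.47.255.255)
  179.38.0.0/16 (179.38.0.0 - 179.38.255.255)
Total matching entries: 2.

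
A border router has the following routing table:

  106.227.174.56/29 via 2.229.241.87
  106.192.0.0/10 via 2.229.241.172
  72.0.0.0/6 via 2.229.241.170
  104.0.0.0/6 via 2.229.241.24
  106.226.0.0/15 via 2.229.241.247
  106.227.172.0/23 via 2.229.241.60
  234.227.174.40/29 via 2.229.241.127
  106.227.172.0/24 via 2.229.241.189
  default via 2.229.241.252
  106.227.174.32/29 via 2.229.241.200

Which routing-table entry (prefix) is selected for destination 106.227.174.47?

106.226.0.0/15

Entries matching 106.227.174.47:
  0.0.0.0/0 (default, matches everything)
  104.0.0.0/6 (104.0.0.0 - 107.255.255.255)
  106.192.0.0/10 (106.192.0.0 - 106.255.255.255)
  106.226.0.0/15 (106.226.0.0 - 106.227.255.255)
Most specific is 106.226.0.0/15.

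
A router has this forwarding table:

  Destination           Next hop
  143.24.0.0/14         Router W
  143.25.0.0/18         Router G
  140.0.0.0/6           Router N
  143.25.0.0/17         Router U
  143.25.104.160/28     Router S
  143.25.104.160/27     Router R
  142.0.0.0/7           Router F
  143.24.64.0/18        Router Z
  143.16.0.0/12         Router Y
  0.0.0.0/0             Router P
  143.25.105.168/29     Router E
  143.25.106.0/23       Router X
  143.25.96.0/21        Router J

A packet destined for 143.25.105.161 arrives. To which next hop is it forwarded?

Router U

Routes whose prefix contains 143.25.105.161:
  0.0.0.0/0 (default, matches everything) -> Router P
  140.0.0.0/6 (140.0.0.0 - 143.255.255.255) -> Router N
  142.0.0.0/7 (142.0.0.0 - 143.255.255.255) -> Router F
  143.16.0.0/12 (143.16.0.0 - 143.31.255.255) -> Router Y
  143.24.0.0/14 (143.24.0.0 - 143.27.255.255) -> Router W
  143.25.0.0/17 (143.25.0.0 - 143.25.127.255) -> Router U
More-specific entries that do NOT match:
  143.25.105.168/29 (143.25.105.168 - 143.25.105.175) does not contain 143.25.105.161
  143.25.104.160/28 (143.25.104.160 - 143.25.104.175) does not contain 143.25.105.161
  143.25.104.160/27 (143.25.104.160 - 143.25.104.191) does not contain 143.25.105.161
  143.25.106.0/23 (143.25.106.0 - 143.25.107.255) does not contain 143.25.105.161
  143.25.96.0/21 (143.25.96.0 - 143.25.103.255) does not contain 143.25.105.161
  143.25.0.0/18 (143.25.0.0 - 143.25.63.255) does not contain 143.25.105.161
  143.24.64.0/18 (143.24.64.0 - 143.24.127.255) does not contain 143.25.105.161
Longest matching prefix is /17 -> next hop Router U.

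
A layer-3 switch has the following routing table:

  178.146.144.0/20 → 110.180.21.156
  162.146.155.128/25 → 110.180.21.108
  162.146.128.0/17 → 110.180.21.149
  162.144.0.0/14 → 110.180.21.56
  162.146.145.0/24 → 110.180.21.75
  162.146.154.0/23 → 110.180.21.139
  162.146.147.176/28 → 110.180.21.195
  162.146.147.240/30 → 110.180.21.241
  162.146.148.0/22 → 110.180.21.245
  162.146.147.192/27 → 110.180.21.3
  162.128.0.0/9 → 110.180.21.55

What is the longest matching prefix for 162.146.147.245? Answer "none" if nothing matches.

162.146.128.0/17

Entries matching 162.146.147.245:
  162.128.0.0/9 (162.128.0.0 - 162.255.255.255)
  162.144.0.0/14 (162.144.0.0 - 162.147.255.255)
  162.146.128.0/17 (162.146.128.0 - 162.146.255.255)
Most specific is 162.146.128.0/17.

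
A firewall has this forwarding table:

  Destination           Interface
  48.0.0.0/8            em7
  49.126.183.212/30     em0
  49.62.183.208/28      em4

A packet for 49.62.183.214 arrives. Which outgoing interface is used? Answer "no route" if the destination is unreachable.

Routes whose prefix contains 49.62.183.214:
  49.62.183.208/28 (49.62.183.208 - 49.62.183.223) -> em4
More-specific entries that do NOT match:
  49.126.183.212/30 (49.126.183.212 - 49.126.183.215) does not contain 49.62.183.214
Longest matching prefix is /28 -> interface em4.

em4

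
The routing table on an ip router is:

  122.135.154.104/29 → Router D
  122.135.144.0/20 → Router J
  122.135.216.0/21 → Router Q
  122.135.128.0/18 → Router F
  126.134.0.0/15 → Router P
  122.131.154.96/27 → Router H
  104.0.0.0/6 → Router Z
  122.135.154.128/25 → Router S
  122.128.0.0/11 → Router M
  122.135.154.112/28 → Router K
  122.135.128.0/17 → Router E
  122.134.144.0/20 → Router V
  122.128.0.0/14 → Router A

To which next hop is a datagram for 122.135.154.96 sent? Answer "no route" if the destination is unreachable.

Router J

Routes whose prefix contains 122.135.154.96:
  122.128.0.0/11 (122.128.0.0 - 122.159.255.255) -> Router M
  122.135.128.0/17 (122.135.128.0 - 122.135.255.255) -> Router E
  122.135.128.0/18 (122.135.128.0 - 122.135.191.255) -> Router F
  122.135.144.0/20 (122.135.144.0 - 122.135.159.255) -> Router J
More-specific entries that do NOT match:
  122.135.154.104/29 (122.135.154.104 - 122.135.154.111) does not contain 122.135.154.96
  122.135.154.112/28 (122.135.154.112 - 122.135.154.127) does not contain 122.135.154.96
  122.131.154.96/27 (122.131.154.96 - 122.131.154.127) does not contain 122.135.154.96
  122.135.154.128/25 (122.135.154.128 - 122.135.154.255) does not contain 122.135.154.96
  122.135.216.0/21 (122.135.216.0 - 122.135.223.255) does not contain 122.135.154.96
Longest matching prefix is /20 -> next hop Router J.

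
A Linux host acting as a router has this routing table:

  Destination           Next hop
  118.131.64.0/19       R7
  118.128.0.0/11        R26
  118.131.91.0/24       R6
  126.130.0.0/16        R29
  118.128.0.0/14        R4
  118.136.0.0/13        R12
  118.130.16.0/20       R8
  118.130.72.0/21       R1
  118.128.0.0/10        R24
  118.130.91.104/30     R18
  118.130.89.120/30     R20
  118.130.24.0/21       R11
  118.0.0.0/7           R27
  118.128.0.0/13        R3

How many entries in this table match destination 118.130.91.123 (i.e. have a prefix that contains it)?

5

Prefixes containing 118.130.91.123:
  118.0.0.0/7 (118.0.0.0 - 119.255.255.255)
  118.128.0.0/10 (118.128.0.0 - 118.191.255.255)
  118.128.0.0/11 (118.128.0.0 - 118.159.255.255)
  118.128.0.0/13 (118.128.0.0 - 118.135.255.255)
  118.128.0.0/14 (118.128.0.0 - 118.131.255.255)
Total matching entries: 5.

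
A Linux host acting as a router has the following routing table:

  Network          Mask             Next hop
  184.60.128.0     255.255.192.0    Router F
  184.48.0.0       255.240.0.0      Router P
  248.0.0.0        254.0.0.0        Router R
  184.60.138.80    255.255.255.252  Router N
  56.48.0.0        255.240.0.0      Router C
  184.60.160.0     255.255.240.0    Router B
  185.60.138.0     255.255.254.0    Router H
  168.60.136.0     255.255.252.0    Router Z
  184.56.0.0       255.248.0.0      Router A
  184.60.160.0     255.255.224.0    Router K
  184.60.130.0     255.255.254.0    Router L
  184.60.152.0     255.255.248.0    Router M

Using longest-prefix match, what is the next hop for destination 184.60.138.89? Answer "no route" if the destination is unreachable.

Routes whose prefix contains 184.60.138.89:
  184.48.0.0/12 (184.48.0.0 - 184.63.255.255) -> Router P
  184.56.0.0/13 (184.56.0.0 - 184.63.255.255) -> Router A
  184.60.128.0/18 (184.60.128.0 - 184.60.191.255) -> Router F
More-specific entries that do NOT match:
  184.60.138.80/30 (184.60.138.80 - 184.60.138.83) does not contain 184.60.138.89
  185.60.138.0/23 (185.60.138.0 - 185.60.139.255) does not contain 184.60.138.89
  184.60.130.0/23 (184.60.130.0 - 184.60.131.255) does not contain 184.60.138.89
  168.60.136.0/22 (168.60.136.0 - 168.60.139.255) does not contain 184.60.138.89
  184.60.152.0/21 (184.60.152.0 - 184.60.159.255) does not contain 184.60.138.89
  184.60.160.0/20 (184.60.160.0 - 184.60.175.255) does not contain 184.60.138.89
  184.60.160.0/19 (184.60.160.0 - 184.60.191.255) does not contain 184.60.138.89
Longest matching prefix is /18 -> next hop Router F.

Router F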